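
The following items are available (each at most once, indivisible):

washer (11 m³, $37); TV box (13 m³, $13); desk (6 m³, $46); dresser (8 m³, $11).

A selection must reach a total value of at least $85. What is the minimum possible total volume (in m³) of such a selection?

25

Subsets with value ≥ 85, sorted by total volume:
- washer+desk+dresser: volume 25, value 94
- washer+TV box+desk: volume 30, value 96
- washer+TV box+desk+dresser: volume 38, value 107
Minimum volume: 25 m³.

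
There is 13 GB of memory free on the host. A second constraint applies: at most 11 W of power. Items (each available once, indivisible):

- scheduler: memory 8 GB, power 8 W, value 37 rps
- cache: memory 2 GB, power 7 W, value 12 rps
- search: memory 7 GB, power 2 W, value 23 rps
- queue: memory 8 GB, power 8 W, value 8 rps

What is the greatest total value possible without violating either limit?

Feasible sets respecting both limits:
- scheduler: memory 8, power 8, value 37
- cache+search: memory 9, power 9, value 35
- search: memory 7, power 2, value 23
- cache: memory 2, power 7, value 12
Best: 37 rps.

37 rps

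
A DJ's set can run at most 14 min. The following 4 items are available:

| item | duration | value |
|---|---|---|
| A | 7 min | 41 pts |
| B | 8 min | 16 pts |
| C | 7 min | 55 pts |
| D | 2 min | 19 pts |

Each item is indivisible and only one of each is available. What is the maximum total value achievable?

Check high-value combinations within 14 min:
- A+C: duration 7+7=14, value 41+55=96
- C+D: duration 7+2=9, value 55+19=74
- A+D: duration 7+2=9, value 41+19=60
- C: duration 7, value 55
Best: 96 pts.

96 pts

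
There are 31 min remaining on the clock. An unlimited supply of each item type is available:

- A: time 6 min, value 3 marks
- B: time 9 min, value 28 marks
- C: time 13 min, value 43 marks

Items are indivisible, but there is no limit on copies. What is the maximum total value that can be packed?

99 marks

Best value-per-unit is C at 43/13; filling with it alone gives 2×43 = 86.
Optimal mix: 2×B + 1×C → time 31, value 99.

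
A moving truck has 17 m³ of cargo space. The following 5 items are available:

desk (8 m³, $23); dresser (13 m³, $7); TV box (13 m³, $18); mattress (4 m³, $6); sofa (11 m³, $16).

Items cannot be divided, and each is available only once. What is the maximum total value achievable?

Check high-value combinations within 17 m³:
- desk+mattress: volume 8+4=12, value 23+6=29
- TV box+mattress: volume 13+4=17, value 18+6=24
- desk: volume 8, value 23
Best: $29.

$29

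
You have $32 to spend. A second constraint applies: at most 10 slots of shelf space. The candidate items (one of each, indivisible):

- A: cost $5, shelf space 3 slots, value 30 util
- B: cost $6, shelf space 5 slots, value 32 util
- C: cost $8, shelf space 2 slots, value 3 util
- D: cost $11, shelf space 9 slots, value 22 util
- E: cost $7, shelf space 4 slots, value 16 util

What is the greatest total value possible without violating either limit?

Feasible sets respecting both limits:
- A+B+C: cost 19, shelf space 10, value 65
- A+B: cost 11, shelf space 8, value 62
- A+C+E: cost 20, shelf space 9, value 49
- B+E: cost 13, shelf space 9, value 48
Best: 65 util.

65 util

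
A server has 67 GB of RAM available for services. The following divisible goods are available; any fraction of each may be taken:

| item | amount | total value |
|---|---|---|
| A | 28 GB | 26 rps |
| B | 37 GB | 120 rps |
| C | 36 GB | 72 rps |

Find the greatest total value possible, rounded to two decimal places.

180.00

Take in order of value per unit:
- B (120/37 per unit): all 37 → value 120, running total 120.00
- C (72/36 per unit): 30 of 36 → value 30×72/36 = 60.0000, running total 180.00
Total 180.00.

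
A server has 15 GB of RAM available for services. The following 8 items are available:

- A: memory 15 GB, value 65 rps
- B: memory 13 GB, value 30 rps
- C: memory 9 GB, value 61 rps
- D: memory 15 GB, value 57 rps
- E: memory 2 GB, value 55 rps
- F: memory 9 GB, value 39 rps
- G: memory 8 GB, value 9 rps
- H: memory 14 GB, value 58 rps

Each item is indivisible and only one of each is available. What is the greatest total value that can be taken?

Check high-value combinations within 15 GB:
- C+E: memory 9+2=11, value 61+55=116
- E+F: memory 2+9=11, value 55+39=94
- B+E: memory 13+2=15, value 30+55=85
Best: 116 rps.

116 rps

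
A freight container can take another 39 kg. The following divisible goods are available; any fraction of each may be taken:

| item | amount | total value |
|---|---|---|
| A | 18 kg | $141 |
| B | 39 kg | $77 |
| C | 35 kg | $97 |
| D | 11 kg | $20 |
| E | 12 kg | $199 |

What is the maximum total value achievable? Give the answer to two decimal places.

Take in order of value per unit:
- E (199/12 per unit): all 12 → value 199, running total 199.00
- A (141/18 per unit): all 18 → value 141, running total 340.00
- C (97/35 per unit): 9 of 35 → value 9×97/35 = 24.9429, running total 364.94
Total 364.94.

364.94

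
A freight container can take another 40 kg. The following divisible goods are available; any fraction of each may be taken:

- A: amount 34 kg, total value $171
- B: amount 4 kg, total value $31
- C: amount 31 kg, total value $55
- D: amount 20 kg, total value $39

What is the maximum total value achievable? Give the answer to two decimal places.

Take in order of value per unit:
- B (31/4 per unit): all 4 → value 31, running total 31.00
- A (171/34 per unit): all 34 → value 171, running total 202.00
- D (39/20 per unit): 2 of 20 → value 2×39/20 = 3.9000, running total 205.90
Total 205.90.

205.90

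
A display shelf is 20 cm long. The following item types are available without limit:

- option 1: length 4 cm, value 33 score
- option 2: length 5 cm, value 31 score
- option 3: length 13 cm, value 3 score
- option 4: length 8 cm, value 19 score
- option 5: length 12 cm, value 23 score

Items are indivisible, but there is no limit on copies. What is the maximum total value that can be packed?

165 score

Best value-per-unit is option 1 at 33/4, and filling with it alone uses length 5×4=20. No mix of the others beats 5×33 = 165.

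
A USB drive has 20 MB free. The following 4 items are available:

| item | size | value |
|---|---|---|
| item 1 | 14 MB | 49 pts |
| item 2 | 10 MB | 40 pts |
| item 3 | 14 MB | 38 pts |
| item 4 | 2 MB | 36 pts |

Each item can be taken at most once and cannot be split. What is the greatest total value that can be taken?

85 pts

Check high-value combinations within 20 MB:
- item 1+item 4: size 14+2=16, value 49+36=85
- item 2+item 4: size 10+2=12, value 40+36=76
- item 3+item 4: size 14+2=16, value 38+36=74
- item 1: size 14, value 49
- item 2: size 10, value 40
Best: 85 pts.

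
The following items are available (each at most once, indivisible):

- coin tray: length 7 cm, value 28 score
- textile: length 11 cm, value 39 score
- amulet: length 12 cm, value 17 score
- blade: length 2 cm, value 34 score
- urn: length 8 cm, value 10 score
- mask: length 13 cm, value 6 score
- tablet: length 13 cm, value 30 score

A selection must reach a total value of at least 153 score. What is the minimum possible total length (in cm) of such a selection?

Subsets with value ≥ 153, sorted by total length:
- coin tray+textile+amulet+blade+urn+tablet: length 53, value 158
- coin tray+textile+amulet+blade+mask+tablet: length 58, value 154
- coin tray+textile+amulet+blade+urn+mask+tablet: length 66, value 164
Minimum length: 53 cm.

53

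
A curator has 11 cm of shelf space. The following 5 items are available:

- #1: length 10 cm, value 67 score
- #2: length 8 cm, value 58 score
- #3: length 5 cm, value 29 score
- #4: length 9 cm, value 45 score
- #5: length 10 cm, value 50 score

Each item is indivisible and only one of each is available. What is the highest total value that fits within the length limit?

67 score

Check high-value combinations within 11 cm:
- #1: length 10, value 67
- #2: length 8, value 58
- #5: length 10, value 50
Best: 67 score.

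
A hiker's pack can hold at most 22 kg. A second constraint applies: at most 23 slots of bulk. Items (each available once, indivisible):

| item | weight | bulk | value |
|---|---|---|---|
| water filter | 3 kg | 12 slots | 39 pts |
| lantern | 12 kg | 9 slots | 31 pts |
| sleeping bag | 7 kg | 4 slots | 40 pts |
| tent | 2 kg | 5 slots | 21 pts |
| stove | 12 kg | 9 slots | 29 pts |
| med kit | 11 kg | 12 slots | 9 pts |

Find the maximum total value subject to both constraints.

100 pts

Feasible sets respecting both limits:
- water filter+sleeping bag+tent: weight 12, bulk 21, value 100
- lantern+sleeping bag+tent: weight 21, bulk 18, value 92
- sleeping bag+tent+stove: weight 21, bulk 18, value 90
- water filter+sleeping bag: weight 10, bulk 16, value 79
Best: 100 pts.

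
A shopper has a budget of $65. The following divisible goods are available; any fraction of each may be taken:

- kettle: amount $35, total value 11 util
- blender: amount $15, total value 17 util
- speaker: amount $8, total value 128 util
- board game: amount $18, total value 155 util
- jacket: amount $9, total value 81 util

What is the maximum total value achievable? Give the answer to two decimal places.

Take in order of value per unit:
- speaker (128/8 per unit): all 8 → value 128, running total 128.00
- jacket (81/9 per unit): all 9 → value 81, running total 209.00
- board game (155/18 per unit): all 18 → value 155, running total 364.00
- blender (17/15 per unit): all 15 → value 17, running total 381.00
- kettle (11/35 per unit): 15 of 35 → value 15×11/35 = 4.7143, running total 385.71
Total 385.71.

385.71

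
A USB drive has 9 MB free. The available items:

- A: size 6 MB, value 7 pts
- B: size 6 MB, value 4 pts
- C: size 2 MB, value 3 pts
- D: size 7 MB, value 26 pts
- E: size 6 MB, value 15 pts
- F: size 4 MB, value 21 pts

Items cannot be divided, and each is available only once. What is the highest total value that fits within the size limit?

Check high-value combinations within 9 MB:
- C+D: size 2+7=9, value 3+26=29
- D: size 7, value 26
- C+F: size 2+4=6, value 3+21=24
- F: size 4, value 21
Best: 29 pts.

29 pts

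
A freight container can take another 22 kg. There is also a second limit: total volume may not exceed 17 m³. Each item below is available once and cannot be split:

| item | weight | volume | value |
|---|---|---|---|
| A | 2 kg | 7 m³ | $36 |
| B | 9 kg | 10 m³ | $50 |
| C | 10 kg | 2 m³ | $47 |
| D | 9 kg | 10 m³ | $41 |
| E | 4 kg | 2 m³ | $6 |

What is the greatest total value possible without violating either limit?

$97

Feasible sets respecting both limits:
- B+C: weight 19, volume 12, value 97
- A+C+E: weight 16, volume 11, value 89
- C+D: weight 19, volume 12, value 88
Best: $97.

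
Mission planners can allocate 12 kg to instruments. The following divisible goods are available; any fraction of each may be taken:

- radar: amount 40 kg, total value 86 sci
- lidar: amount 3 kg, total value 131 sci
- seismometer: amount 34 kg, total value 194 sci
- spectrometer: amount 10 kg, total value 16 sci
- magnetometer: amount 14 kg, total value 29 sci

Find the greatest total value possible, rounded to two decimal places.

182.35

Take in order of value per unit:
- lidar (131/3 per unit): all 3 → value 131, running total 131.00
- seismometer (194/34 per unit): 9 of 34 → value 9×194/34 = 51.3529, running total 182.35
Total 182.35.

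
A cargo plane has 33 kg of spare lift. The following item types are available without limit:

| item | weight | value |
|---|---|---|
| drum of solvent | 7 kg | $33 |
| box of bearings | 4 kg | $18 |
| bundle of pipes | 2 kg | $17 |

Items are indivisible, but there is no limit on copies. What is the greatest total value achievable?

Best value-per-unit is bundle of pipes at 17/2, and filling with it alone uses weight 16×2=32. No mix of the others beats 16×17 = 272.

$272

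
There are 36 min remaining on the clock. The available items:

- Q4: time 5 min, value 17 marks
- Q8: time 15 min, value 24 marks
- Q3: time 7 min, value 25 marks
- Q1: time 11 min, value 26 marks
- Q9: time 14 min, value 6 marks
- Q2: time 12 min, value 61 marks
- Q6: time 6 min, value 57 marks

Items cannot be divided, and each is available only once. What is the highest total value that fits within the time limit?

Check high-value combinations within 36 min:
- Q3+Q1+Q2+Q6: time 7+11+12+6=36, value 25+26+61+57=169
- Q4+Q1+Q2+Q6: time 5+11+12+6=34, value 17+26+61+57=161
- Q4+Q3+Q2+Q6: time 5+7+12+6=30, value 17+25+61+57=160
- Q1+Q2+Q6: time 11+12+6=29, value 26+61+57=144
- Q3+Q2+Q6: time 7+12+6=25, value 25+61+57=143
Best: 169 marks.

169 marks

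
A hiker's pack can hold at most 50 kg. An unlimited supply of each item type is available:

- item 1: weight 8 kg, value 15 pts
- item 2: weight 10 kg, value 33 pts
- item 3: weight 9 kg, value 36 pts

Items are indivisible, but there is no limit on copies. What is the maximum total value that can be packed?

Best value-per-unit is item 3 at 36/9, and filling with it alone uses weight 5×9=45. No mix of the others beats 5×36 = 180.

180 pts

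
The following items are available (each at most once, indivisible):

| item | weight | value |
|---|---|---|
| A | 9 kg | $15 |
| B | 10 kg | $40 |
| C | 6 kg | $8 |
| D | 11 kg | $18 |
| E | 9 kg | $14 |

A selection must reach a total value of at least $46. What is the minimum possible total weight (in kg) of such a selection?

16

Subsets with value ≥ 46, sorted by total weight:
- B+C: weight 16, value 48
- A+B: weight 19, value 55
Minimum weight: 16 kg.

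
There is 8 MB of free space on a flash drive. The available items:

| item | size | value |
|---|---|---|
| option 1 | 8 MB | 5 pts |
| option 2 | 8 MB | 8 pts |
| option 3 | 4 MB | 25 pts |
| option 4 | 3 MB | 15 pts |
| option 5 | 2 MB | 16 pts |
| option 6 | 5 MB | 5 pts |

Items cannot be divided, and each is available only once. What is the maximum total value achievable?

Check high-value combinations within 8 MB:
- option 3+option 5: size 4+2=6, value 25+16=41
- option 3+option 4: size 4+3=7, value 25+15=40
- option 4+option 5: size 3+2=5, value 15+16=31
- option 3: size 4, value 25
- option 5+option 6: size 2+5=7, value 16+5=21
Best: 41 pts.

41 pts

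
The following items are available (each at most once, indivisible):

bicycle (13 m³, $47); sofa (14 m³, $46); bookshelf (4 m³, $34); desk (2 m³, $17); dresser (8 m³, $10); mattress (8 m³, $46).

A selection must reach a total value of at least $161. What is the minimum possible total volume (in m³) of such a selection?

39

Subsets with value ≥ 161, sorted by total volume:
- bicycle+sofa+bookshelf+mattress: volume 39, value 173
- bicycle+sofa+bookshelf+desk+mattress: volume 41, value 190
- bicycle+sofa+desk+dresser+mattress: volume 45, value 166
- bicycle+sofa+bookshelf+dresser+mattress: volume 47, value 183
Minimum volume: 39 m³.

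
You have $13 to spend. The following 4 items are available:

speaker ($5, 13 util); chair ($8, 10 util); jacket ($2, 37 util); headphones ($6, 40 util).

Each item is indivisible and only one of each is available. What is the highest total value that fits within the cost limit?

90 util

Check high-value combinations within $13:
- speaker+jacket+headphones: cost 5+2+6=13, value 13+37+40=90
- jacket+headphones: cost 2+6=8, value 37+40=77
- speaker+headphones: cost 5+6=11, value 13+40=53
- speaker+jacket: cost 5+2=7, value 13+37=50
Best: 90 util.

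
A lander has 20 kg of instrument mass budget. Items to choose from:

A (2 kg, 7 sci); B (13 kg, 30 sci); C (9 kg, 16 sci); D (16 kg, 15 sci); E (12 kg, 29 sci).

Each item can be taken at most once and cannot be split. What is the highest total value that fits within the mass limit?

Check high-value combinations within 20 kg:
- A+B: mass 2+13=15, value 7+30=37
- A+E: mass 2+12=14, value 7+29=36
- B: mass 13, value 30
Best: 37 sci.

37 sci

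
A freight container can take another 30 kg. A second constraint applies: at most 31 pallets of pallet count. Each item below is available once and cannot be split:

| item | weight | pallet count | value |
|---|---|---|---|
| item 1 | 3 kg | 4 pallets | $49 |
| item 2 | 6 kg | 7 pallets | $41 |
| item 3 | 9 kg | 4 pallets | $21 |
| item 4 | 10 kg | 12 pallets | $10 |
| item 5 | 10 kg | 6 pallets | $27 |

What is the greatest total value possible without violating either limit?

$138

Feasible sets respecting both limits:
- item 1+item 2+item 3+item 5: weight 28, pallet count 21, value 138
- item 1+item 2+item 4+item 5: weight 29, pallet count 29, value 127
- item 1+item 2+item 3+item 4: weight 28, pallet count 27, value 121
- item 1+item 2+item 5: weight 19, pallet count 17, value 117
Best: $138.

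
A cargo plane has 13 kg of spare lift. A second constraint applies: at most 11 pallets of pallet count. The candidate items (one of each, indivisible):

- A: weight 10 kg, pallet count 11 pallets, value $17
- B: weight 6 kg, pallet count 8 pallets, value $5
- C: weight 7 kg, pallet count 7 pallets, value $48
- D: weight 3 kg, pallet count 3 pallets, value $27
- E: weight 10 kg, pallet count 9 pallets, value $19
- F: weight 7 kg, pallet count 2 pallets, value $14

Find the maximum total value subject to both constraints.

$75

Feasible sets respecting both limits:
- C+D: weight 10, pallet count 10, value 75
- C: weight 7, pallet count 7, value 48
- D+F: weight 10, pallet count 5, value 41
- B+D: weight 9, pallet count 11, value 32
Best: $75.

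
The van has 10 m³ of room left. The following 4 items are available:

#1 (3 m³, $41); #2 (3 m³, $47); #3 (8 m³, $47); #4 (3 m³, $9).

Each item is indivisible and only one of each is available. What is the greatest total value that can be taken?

$97

This is a 0/1 knapsack; check combinations near the capacity.
- #1+#2+#4: volume 3+3+3=9, value 41+47+9=97
- #1+#2: volume 3+3=6, value 41+47=88
- #2+#4: volume 3+3=6, value 47+9=56
Best: $97.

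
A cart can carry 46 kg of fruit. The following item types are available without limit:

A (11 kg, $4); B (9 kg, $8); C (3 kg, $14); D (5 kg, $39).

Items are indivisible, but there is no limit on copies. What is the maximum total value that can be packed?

Best value-per-unit is D at 39/5, and filling with it alone uses weight 9×5=45. No mix of the others beats 9×39 = 351.

$351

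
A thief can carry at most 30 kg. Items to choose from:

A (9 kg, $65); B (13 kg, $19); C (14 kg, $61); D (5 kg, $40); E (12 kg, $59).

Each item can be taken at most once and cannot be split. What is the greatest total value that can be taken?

$166

This is a 0/1 knapsack; check combinations near the capacity.
- A+C+D: weight 9+14+5=28, value 65+61+40=166
- A+D+E: weight 9+5+12=26, value 65+40+59=164
- A+C: weight 9+14=23, value 65+61=126
Best: $166.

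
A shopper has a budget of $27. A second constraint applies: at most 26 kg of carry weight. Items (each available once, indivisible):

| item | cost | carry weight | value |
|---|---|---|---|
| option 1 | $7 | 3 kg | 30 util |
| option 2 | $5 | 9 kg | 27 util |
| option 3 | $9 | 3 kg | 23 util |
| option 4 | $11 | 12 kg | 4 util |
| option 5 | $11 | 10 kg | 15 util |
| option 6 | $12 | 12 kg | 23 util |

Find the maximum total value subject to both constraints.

80 util

Feasible sets respecting both limits:
- option 1+option 2+option 3: cost 21, carry weight 15, value 80
- option 1+option 2+option 6: cost 24, carry weight 24, value 80
- option 2+option 3+option 6: cost 26, carry weight 24, value 73
Best: 80 util.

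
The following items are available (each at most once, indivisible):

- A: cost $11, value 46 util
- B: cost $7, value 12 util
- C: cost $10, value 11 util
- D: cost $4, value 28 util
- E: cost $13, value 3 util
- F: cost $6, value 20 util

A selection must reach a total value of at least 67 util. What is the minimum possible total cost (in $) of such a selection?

Subsets with value ≥ 67, sorted by total cost:
- A+D: cost 15, value 74
- A+D+F: cost 21, value 94
- A+B+D: cost 22, value 86
- A+B+F: cost 24, value 78
Minimum cost: 15 $.

15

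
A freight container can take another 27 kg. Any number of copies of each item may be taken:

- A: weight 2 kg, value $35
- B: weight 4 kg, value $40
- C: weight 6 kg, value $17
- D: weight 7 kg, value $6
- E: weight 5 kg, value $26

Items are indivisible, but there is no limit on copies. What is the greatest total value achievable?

$455

Best value-per-unit is A at 35/2, and filling with it alone uses weight 13×2=26. No mix of the others beats 13×35 = 455.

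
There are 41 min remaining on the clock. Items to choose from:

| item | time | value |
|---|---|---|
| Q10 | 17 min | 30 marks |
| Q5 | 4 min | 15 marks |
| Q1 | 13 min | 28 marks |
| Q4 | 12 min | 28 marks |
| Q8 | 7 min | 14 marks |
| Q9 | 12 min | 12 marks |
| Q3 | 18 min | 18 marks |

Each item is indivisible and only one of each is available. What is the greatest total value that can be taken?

87 marks

Check high-value combinations within 41 min:
- Q10+Q5+Q4+Q8: time 17+4+12+7=40, value 30+15+28+14=87
- Q10+Q5+Q1+Q8: time 17+4+13+7=41, value 30+15+28+14=87
- Q5+Q1+Q4+Q8: time 4+13+12+7=36, value 15+28+28+14=85
- Q5+Q1+Q4+Q9: time 4+13+12+12=41, value 15+28+28+12=83
- Q5+Q4+Q8+Q3: time 4+12+7+18=41, value 15+28+14+18=75
Best: 87 marks.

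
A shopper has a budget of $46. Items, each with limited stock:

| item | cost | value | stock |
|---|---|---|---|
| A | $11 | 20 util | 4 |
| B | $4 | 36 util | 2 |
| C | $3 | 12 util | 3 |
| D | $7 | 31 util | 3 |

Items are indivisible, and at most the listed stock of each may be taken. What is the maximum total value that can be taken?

209 util

Top feasible selections:
- 1×A + 2×B + 2×C + 3×D: cost 46, value 209
- 2×B + 3×C + 3×D: cost 38, value 201
- 1×A + 2×B + 1×C + 3×D: cost 43, value 197
- 1×A + 2×B + 3×C + 2×D: cost 42, value 190
Best: 209 util.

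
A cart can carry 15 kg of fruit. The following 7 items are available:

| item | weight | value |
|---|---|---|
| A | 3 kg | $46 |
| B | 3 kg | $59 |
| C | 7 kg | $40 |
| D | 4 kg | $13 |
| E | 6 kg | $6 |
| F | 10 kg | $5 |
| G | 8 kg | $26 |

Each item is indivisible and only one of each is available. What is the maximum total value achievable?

$145

Check high-value combinations within 15 kg:
- A+B+C: weight 3+3+7=13, value 46+59+40=145
- A+B+G: weight 3+3+8=14, value 46+59+26=131
- A+B+D: weight 3+3+4=10, value 46+59+13=118
- B+C+D: weight 3+7+4=14, value 59+40+13=112
Best: $145.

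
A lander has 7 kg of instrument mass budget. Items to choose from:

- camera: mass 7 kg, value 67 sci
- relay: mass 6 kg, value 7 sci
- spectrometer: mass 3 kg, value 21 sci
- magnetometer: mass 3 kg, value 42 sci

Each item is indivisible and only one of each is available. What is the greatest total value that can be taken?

67 sci

This is a 0/1 knapsack; check combinations near the capacity.
- camera: mass 7, value 67
- spectrometer+magnetometer: mass 3+3=6, value 21+42=63
- magnetometer: mass 3, value 42
- spectrometer: mass 3, value 21
- relay: mass 6, value 7
Best: 67 sci.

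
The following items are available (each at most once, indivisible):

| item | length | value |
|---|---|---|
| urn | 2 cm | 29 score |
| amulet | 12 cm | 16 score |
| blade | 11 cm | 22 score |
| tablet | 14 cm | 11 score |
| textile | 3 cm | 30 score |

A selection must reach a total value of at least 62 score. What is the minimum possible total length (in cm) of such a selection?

Subsets with value ≥ 62, sorted by total length:
- urn+blade+textile: length 16, value 81
- urn+amulet+textile: length 17, value 75
- urn+tablet+textile: length 19, value 70
Minimum length: 16 cm.

16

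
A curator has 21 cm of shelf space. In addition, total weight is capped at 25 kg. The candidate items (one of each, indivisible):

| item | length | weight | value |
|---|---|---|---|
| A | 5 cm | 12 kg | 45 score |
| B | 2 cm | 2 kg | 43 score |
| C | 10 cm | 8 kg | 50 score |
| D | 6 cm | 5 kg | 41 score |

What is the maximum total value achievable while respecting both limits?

138 score

Feasible sets respecting both limits:
- A+B+C: length 17, weight 22, value 138
- A+C+D: length 21, weight 25, value 136
- B+C+D: length 18, weight 15, value 134
- A+B+D: length 13, weight 19, value 129
Best: 138 score.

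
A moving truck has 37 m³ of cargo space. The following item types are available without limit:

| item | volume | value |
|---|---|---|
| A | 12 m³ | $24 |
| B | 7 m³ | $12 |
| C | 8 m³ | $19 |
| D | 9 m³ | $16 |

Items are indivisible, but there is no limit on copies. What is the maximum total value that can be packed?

Best value-per-unit is C at 19/8; filling with it alone gives 4×19 = 76.
Optimal mix: 1×A + 3×C → volume 36, value 81.

$81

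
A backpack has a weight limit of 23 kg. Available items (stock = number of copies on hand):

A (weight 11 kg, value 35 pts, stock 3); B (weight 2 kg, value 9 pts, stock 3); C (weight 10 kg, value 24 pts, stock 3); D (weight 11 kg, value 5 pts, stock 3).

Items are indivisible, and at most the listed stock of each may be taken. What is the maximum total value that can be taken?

Best selections within weight 23 and stock limits:
- 2×A: weight 22, value 70
- 1×A + 1×B + 1×C: weight 23, value 68
- 1×A + 3×B: weight 17, value 62
Best: 70 pts.

70 pts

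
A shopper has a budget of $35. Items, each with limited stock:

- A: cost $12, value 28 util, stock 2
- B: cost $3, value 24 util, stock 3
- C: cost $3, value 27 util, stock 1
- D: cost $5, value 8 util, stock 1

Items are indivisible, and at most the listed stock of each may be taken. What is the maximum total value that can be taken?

Top feasible selections:
- 1×A + 3×B + 1×C + 1×D: cost 29, value 135
- 2×A + 2×B + 1×C: cost 33, value 131
Best: 135 util.

135 util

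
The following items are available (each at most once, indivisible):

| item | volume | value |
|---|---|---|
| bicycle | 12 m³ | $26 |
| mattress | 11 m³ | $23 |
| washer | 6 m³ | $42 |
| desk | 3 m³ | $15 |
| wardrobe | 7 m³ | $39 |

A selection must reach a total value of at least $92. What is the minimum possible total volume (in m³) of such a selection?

Subsets with value ≥ 92, sorted by total volume:
- washer+desk+wardrobe: volume 16, value 96
- mattress+washer+wardrobe: volume 24, value 104
- bicycle+washer+wardrobe: volume 25, value 107
- mattress+washer+desk+wardrobe: volume 27, value 119
Minimum volume: 16 m³.

16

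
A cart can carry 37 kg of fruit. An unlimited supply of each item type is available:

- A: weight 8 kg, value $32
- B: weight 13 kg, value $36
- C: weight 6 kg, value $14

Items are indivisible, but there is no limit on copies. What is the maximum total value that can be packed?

Best value-per-unit is A at 32/8; filling with it alone gives 4×32 = 128.
Optimal mix: 3×A + 1×B → weight 37, value 132.

$132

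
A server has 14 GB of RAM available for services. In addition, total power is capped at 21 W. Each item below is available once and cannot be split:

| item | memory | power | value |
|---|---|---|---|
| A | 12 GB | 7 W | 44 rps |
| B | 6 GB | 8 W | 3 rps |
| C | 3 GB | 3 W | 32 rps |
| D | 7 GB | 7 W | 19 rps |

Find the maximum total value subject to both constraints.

51 rps

Feasible sets respecting both limits:
- C+D: memory 10, power 10, value 51
- A: memory 12, power 7, value 44
- B+C: memory 9, power 11, value 35
Best: 51 rps.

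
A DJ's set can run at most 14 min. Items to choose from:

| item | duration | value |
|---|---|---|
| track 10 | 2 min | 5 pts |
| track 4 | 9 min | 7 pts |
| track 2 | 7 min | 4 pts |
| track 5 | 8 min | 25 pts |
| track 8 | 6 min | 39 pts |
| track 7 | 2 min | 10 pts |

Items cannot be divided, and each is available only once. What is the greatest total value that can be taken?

Check high-value combinations within 14 min:
- track 5+track 8: duration 8+6=14, value 25+39=64
- track 10+track 8+track 7: duration 2+6+2=10, value 5+39+10=54
- track 8+track 7: duration 6+2=8, value 39+10=49
- track 10+track 8: duration 2+6=8, value 5+39=44
Best: 64 pts.

64 pts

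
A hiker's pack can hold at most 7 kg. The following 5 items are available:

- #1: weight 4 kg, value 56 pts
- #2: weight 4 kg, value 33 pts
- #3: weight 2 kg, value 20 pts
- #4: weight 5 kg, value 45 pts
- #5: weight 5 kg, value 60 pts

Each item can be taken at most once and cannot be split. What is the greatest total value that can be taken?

Check high-value combinations within 7 kg:
- #3+#5: weight 2+5=7, value 20+60=80
- #1+#3: weight 4+2=6, value 56+20=76
- #3+#4: weight 2+5=7, value 20+45=65
- #5: weight 5, value 60
Best: 80 pts.

80 pts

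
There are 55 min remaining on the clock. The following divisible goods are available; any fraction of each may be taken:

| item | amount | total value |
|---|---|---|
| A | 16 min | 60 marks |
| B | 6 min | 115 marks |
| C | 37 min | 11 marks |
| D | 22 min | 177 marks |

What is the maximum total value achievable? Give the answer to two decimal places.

355.27

Take in order of value per unit:
- B (115/6 per unit): all 6 → value 115, running total 115.00
- D (177/22 per unit): all 22 → value 177, running total 292.00
- A (60/16 per unit): all 16 → value 60, running total 352.00
- C (11/37 per unit): 11 of 37 → value 11×11/37 = 3.2703, running total 355.27
Total 355.27.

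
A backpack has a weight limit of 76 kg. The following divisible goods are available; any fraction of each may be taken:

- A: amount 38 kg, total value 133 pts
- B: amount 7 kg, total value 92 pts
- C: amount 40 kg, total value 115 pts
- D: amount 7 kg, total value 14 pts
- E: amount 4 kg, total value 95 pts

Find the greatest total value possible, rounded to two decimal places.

Take in order of value per unit:
- E (95/4 per unit): all 4 → value 95, running total 95.00
- B (92/7 per unit): all 7 → value 92, running total 187.00
- A (133/38 per unit): all 38 → value 133, running total 320.00
- C (115/40 per unit): 27 of 40 → value 27×115/40 = 77.6250, running total 397.63
Total 397.63.

397.63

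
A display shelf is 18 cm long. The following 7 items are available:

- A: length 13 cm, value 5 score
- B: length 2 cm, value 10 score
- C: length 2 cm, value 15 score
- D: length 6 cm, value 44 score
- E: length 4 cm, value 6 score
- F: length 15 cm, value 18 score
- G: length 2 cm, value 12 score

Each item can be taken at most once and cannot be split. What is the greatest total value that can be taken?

87 score

This is a 0/1 knapsack; check combinations near the capacity.
- B+C+D+E+G: length 2+2+6+4+2=16, value 10+15+44+6+12=87
- B+C+D+G: length 2+2+6+2=12, value 10+15+44+12=81
- C+D+E+G: length 2+6+4+2=14, value 15+44+6+12=77
- B+C+D+E: length 2+2+6+4=14, value 10+15+44+6=75
- B+D+E+G: length 2+6+4+2=14, value 10+44+6+12=72
Best: 87 score.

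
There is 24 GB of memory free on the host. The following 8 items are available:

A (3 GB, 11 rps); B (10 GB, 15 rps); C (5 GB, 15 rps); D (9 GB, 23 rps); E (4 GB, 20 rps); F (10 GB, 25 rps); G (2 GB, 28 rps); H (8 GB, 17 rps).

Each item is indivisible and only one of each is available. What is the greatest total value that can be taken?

99 rps

Check high-value combinations within 24 GB:
- A+C+E+F+G: memory 3+5+4+10+2=24, value 11+15+20+25+28=99
- A+C+D+E+G: memory 3+5+9+4+2=23, value 11+15+23+20+28=97
- A+C+E+G+H: memory 3+5+4+2+8=22, value 11+15+20+28+17=91
Best: 99 rps.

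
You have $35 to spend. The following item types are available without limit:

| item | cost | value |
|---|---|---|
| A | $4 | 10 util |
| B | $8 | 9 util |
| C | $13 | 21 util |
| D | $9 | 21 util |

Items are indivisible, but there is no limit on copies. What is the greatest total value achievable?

83 util

Best value-per-unit is A at 10/4; filling with it alone gives 8×10 = 80.
Optimal mix: 2×A + 3×D → cost 35, value 83.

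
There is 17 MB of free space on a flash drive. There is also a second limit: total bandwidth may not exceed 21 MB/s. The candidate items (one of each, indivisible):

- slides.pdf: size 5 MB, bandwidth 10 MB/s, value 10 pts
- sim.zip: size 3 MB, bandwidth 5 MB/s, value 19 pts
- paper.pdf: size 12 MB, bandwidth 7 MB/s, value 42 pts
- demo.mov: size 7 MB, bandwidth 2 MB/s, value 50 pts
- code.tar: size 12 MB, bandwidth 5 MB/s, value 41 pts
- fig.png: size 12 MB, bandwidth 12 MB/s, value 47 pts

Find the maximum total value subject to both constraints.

79 pts

Feasible sets respecting both limits:
- slides.pdf+sim.zip+demo.mov: size 15, bandwidth 17, value 79
- sim.zip+demo.mov: size 10, bandwidth 7, value 69
- sim.zip+fig.png: size 15, bandwidth 17, value 66
Best: 79 pts.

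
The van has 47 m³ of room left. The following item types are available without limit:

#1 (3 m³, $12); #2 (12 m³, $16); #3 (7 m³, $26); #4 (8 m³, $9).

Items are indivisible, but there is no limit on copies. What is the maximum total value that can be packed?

$184

Best value-per-unit is #1 at 12/3; filling with it alone gives 15×12 = 180.
Optimal mix: 11×#1 + 2×#3 → volume 47, value 184.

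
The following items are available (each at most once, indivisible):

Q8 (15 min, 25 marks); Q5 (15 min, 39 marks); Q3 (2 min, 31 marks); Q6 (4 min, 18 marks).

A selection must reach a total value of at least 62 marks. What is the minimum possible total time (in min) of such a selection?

17

Subsets with value ≥ 62, sorted by total time:
- Q5+Q3: time 17, value 70
- Q5+Q3+Q6: time 21, value 88
- Q8+Q3+Q6: time 21, value 74
Minimum time: 17 min.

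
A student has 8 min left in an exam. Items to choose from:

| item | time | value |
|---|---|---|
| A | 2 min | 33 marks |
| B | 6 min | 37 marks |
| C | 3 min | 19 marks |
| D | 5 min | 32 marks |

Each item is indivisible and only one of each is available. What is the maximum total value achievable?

70 marks

Check high-value combinations within 8 min:
- A+B: time 2+6=8, value 33+37=70
- A+D: time 2+5=7, value 33+32=65
- A+C: time 2+3=5, value 33+19=52
- C+D: time 3+5=8, value 19+32=51
- B: time 6, value 37
Best: 70 marks.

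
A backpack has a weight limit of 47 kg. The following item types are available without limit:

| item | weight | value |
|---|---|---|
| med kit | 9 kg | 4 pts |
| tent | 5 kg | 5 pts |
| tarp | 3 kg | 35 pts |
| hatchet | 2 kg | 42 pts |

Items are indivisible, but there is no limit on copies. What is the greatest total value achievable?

Best value-per-unit is hatchet at 42/2, and filling with it alone uses weight 23×2=46. No mix of the others beats 23×42 = 966.

966 pts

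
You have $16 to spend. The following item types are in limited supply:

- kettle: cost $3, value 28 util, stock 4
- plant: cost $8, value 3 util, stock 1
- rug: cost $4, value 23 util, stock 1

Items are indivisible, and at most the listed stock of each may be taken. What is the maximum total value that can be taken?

135 util

Top feasible selections:
- 4×kettle + 1×rug: cost 16, value 135
- 4×kettle: cost 12, value 112
- 3×kettle + 1×rug: cost 13, value 107
Best: 135 util.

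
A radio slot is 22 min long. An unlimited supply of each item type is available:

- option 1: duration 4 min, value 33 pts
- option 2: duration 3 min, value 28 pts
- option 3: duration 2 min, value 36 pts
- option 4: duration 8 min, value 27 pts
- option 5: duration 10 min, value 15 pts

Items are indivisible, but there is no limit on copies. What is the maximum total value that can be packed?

396 pts

Best value-per-unit is option 3 at 36/2, and filling with it alone uses duration 11×2=22. No mix of the others beats 11×36 = 396.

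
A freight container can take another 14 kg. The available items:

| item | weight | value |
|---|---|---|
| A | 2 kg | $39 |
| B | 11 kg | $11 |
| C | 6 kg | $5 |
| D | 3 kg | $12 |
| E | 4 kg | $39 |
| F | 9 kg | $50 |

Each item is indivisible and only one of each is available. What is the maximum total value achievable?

$101

Check high-value combinations within 14 kg:
- A+D+F: weight 2+3+9=14, value 39+12+50=101
- A+D+E: weight 2+3+4=9, value 39+12+39=90
- A+F: weight 2+9=11, value 39+50=89
- E+F: weight 4+9=13, value 39+50=89
- A+C+E: weight 2+6+4=12, value 39+5+39=83
Best: $101.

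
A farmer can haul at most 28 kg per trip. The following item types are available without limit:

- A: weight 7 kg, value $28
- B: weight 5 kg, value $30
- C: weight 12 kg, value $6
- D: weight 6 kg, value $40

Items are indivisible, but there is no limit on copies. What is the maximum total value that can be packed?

$180

Best value-per-unit is D at 40/6; filling with it alone gives 4×40 = 160.
Optimal mix: 2×B + 3×D → weight 28, value 180.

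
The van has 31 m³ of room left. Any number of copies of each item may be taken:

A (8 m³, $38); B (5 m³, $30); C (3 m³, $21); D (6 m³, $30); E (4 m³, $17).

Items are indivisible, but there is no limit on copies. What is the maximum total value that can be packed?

Best value-per-unit is C at 21/3, and filling with it alone uses volume 10×3=30. No mix of the others beats 10×21 = 210.

$210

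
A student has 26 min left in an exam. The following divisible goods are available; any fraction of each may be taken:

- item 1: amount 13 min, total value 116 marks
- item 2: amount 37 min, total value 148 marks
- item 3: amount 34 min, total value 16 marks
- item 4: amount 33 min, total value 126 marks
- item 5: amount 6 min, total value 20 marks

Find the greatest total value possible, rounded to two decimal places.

Take in order of value per unit:
- item 1 (116/13 per unit): all 13 → value 116, running total 116.00
- item 2 (148/37 per unit): 13 of 37 → value 13×148/37 = 52.0000, running total 168.00
Total 168.00.

168.00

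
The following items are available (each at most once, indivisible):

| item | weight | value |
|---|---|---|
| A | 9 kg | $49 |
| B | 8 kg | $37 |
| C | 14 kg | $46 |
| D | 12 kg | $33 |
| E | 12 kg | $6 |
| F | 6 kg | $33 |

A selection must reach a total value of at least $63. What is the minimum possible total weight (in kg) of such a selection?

14

Subsets with value ≥ 63, sorted by total weight:
- B+F: weight 14, value 70
- A+F: weight 15, value 82
- A+B: weight 17, value 86
Minimum weight: 14 kg.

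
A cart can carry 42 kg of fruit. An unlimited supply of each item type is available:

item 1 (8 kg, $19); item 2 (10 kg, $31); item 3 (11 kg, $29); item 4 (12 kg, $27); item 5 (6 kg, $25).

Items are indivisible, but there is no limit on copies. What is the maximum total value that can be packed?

$175

Best value-per-unit is item 5 at 25/6, and filling with it alone uses weight 7×6=42. No mix of the others beats 7×25 = 175.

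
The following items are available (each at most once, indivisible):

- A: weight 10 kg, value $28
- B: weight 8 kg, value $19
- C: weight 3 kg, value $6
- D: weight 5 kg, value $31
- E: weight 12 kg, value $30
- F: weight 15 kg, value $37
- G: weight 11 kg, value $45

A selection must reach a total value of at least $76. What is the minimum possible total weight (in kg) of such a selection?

16

Subsets with value ≥ 76, sorted by total weight:
- D+G: weight 16, value 76
- C+D+G: weight 19, value 82
- A+B+D: weight 23, value 78
- B+D+G: weight 24, value 95
Minimum weight: 16 kg.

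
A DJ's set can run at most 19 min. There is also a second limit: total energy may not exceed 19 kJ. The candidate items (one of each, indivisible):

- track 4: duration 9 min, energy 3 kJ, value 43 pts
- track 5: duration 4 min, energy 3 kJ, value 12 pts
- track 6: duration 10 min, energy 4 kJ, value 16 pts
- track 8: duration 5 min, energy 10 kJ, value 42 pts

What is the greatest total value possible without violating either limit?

97 pts

Feasible sets respecting both limits:
- track 4+track 5+track 8: duration 18, energy 16, value 97
- track 4+track 8: duration 14, energy 13, value 85
- track 5+track 6+track 8: duration 19, energy 17, value 70
Best: 97 pts.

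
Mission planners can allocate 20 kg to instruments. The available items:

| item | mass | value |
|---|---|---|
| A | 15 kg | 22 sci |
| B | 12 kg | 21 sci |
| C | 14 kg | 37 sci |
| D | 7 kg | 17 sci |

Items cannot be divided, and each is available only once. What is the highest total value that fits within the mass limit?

38 sci

Check high-value combinations within 20 kg:
- B+D: mass 12+7=19, value 21+17=38
- C: mass 14, value 37
- A: mass 15, value 22
- B: mass 12, value 21
- D: mass 7, value 17
Best: 38 sci.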